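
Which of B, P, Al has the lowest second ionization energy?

Al

The second ionization energy removes an electron from the +1 ion. For each element: B⁺ still has 2 valence electrons; P⁺ still has 4 valence electrons; Al⁺ still has 2 valence electrons.
All are still removing valence electrons, so compare the +1 ions as you would atoms: IE_2 generally rises across a period (higher Z_eff) and falls down a group (larger shell), subject to the usual subshell exceptions.
Valence configurations: B⁺ [He]2s², P⁺ [Ne]3s²3p², Al⁺ [Ne]3s².
Approximate IE_2 values (kJ/mol): B 2427, P 1907, Al 1817.
Hence IE_2: Al < P < B.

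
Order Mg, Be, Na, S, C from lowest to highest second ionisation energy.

Mg < Be < S < C < Na

IE_2 is the cost of taking one more electron from the +1 cation: Mg⁺ still has 1 valence electron; Be⁺ still has 1 valence electron; Na⁺ is the bare [Ne] core; S⁺ still has 5 valence electrons; C⁺ still has 3 valence electrons.
Pulling an electron out of a noble-gas core costs far more than removing a remaining valence electron, so Na sits at the high end of IE_2.
Valence configurations: Mg⁺ [Ne]3s¹, Be⁺ [He]2s¹, S⁺ [Ne]3s²3p³, C⁺ [He]2s²2p¹.
Tabulated IE_2 (kJ/mol): Mg 1451, Be 1757, Na 4562, S 2252, C 2353.
So the second ionization energies run Mg < Be < S < C < Na.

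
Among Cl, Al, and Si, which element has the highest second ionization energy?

IE_2 is the cost of taking one more electron from the +1 cation: Cl⁺ still has 6 valence electrons; Al⁺ still has 2 valence electrons; Si⁺ still has 3 valence electrons.
All are still removing valence electrons, so compare the +1 ions as you would atoms: IE_2 generally rises across a period (higher Z_eff) and falls down a group (larger shell), subject to the usual subshell exceptions.
Valence configurations: Cl⁺ [Ne]3s²3p⁴, Al⁺ [Ne]3s², Si⁺ [Ne]3s²3p¹.
Si⁺ loses a lone 3p electron whereas Al⁺ must break into a filled 3s² pair, so IE_2(Al) > IE_2(Si) even though Si has the higher nuclear charge.
Tabulated IE_2 (kJ/mol): Cl 2298, Al 1817, Si 1577.
Putting it together, IE_2: Si < Al < Cl.

Cl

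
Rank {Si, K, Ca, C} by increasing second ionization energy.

After 1 electron has been removed, what remains? Si⁺ still has 3 valence electrons; K⁺ is the bare [Ar] core; Ca⁺ still has 1 valence electron; C⁺ still has 3 valence electrons.
Core electrons are held far more tightly than valence electrons, so K tops the IE_2 order.
Valence configurations: Si⁺ [Ne]3s²3p¹, Ca⁺ [Ar]4s¹, C⁺ [He]2s²2p¹.
Tabulated IE_2 (kJ/mol): Si 1577, K 3052, Ca 1145, C 2353.
So the second ionization energies run Ca < Si < C < K.

Ca < Si < C < K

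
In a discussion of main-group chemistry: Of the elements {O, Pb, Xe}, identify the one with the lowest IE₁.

O is in period 2, group 16; Xe is in period 5, group 18; Pb is in period 6, group 14.
Across a period the outer electron is held more tightly (higher IE₁); down a group it sits in a higher shell, more shielded, and comes off more easily.
Here both period and group differ, so the two effects have to be weighed against each other.
Xe > Pb: both effects reinforce here, so Xe is clearly the higher of the two.
O > Xe: the two effects oppose for this pair; the down-group effect wins (1314 vs 1170 kJ/mol).
Tabulated first ionization energy (kJ/mol): O 1314, Xe 1170, Pb 716.
The lowest IE₁ among these belongs to Pb.

Pb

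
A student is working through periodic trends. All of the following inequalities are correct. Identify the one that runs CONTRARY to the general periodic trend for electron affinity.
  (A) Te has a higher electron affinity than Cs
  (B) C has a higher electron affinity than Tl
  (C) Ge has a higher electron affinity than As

The general trend: electron affinity increases across a period and decreases down a group.
(A) Te (period 5, group 16) vs Cs (period 6, group 1): the stated order agrees with the simple trend.
(B) C (period 2, group 14) vs Tl (period 6, group 13): the stated order agrees with the simple trend.
(C) Ge (period 4, group 14) vs As (period 4, group 15): the stated order contradicts the simple trend.
The exception is (C): adding an electron to As's half-filled 4p³ is unfavourable, so Ge (4p²) has the more exothermic EA.

(C)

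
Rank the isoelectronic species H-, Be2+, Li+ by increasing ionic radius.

All of these have 2 electrons, so size is governed by nuclear charge alone: the more protons, the stronger the pull on the same electron cloud, and the smaller the ion.
Nuclear charges: Be2+ (Z=4), Li+ (Z=3), H- (Z=1).
Smallest to largest: Be2+ < Li+ < H-.

Be2+ < Li+ < H-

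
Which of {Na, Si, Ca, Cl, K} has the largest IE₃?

Na

Consider each +2 ion: Na²⁺ is already 1 electron into the core; Si²⁺ still has 2 valence electrons; Ca²⁺ is the bare [Ar] core; Cl²⁺ still has 5 valence electrons; K²⁺ is already 1 electron into the core.
Breaking into a closed-shell core is much more expensive than removing a leftover valence electron — K, Ca and Na have the largest IE_3 here.
Valence configurations: Si²⁺ [Ne]3s², Cl²⁺ [Ne]3s²3p³.
The numbers (kJ/mol): Na 6910, Si 3232, Ca 4912, Cl 3822, K 4420.
Overall IE_3 order: Si < Cl < K < Ca < Na.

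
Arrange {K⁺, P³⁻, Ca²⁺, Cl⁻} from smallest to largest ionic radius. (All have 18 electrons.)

All of these have 18 electrons, so size is governed by nuclear charge alone: the more protons, the stronger the pull on the same electron cloud, and the smaller the ion.
Nuclear charges: Ca²⁺ (Z=20), K⁺ (Z=19), Cl⁻ (Z=17), P³⁻ (Z=15).
Smallest to largest: Ca²⁺ < K⁺ < Cl⁻ < P³⁻.

Ca²⁺, K⁺, Cl⁻, P³⁻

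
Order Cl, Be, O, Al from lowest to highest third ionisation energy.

After 2 electrons have been removed, what remains? Cl²⁺ still has 5 valence electrons; Be²⁺ is the bare [He] core; O²⁺ still has 4 valence electrons; Al²⁺ still has 1 valence electron.
Core electrons are held far more tightly than valence electrons, so Be tops the IE_3 order.
Valence configurations: Cl²⁺ [Ne]3s²3p³, O²⁺ [He]2s²2p², Al²⁺ [Ne]3s¹.
The numbers (kJ/mol): Cl 3822, Be 14849, O 5300, Al 2745.
Hence IE_3: Al < Cl < O < Be.

Al < Cl < O < Be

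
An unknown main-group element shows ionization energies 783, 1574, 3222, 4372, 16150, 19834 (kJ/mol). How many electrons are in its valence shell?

4

Look for the largest jump between consecutive ionization energies: IE5/IE4 ≈ 3.7, far larger than any earlier ratio.
That jump marks the point where a core electron is being removed. So the atom has 4 valence electrons.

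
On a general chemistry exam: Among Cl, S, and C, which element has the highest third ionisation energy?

C

Consider each +2 ion: Cl²⁺ still has 5 valence electrons; S²⁺ still has 4 valence electrons; C²⁺ still has 2 valence electrons.
All are still removing valence electrons, so compare the +2 ions as you would atoms: IE_3 generally rises across a period (higher Z_eff) and falls down a group (larger shell), subject to the usual subshell exceptions.
Valence configurations: Cl²⁺ [Ne]3s²3p³, S²⁺ [Ne]3s²3p², C²⁺ [He]2s².
Approximate IE_3 values (kJ/mol): Cl 3822, S 3357, C 4620.
Overall IE_3 order: S < Cl < C.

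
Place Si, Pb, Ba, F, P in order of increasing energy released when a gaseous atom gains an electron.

F is in period 2, group 17; Si is in period 3, group 14; P is in period 3, group 15; Ba is in period 6, group 2; Pb is in period 6, group 14.
Atoms with high Z_eff and room in the valence shell (especially the halogens) have the most exothermic electron affinities.
These span different periods and groups, so the two trends combine.
Pb > Ba: both are in period 6; the period trend gives Pb the larger value.
P > Pb: both effects reinforce here, so P is clearly the higher of the two.
Si > P: this pair runs against the simple trend — see the exception note.
F > Si: relative to Si, both the across-period and down-group shifts push F's electron affinity up.
Note the exception: Si has a higher electron affinity than P, contrary to the simple trend — adding an electron to P's half-filled 3p³ is unfavourable, so Si (3p²) has the more exothermic EA.
Tabulated electron affinity (kJ/mol): F 328, Si 134, P 72, Ba 14, Pb 35.
So from lowest to highest: Ba < Pb < P < Si < F.

Ba, Pb, P, Si, F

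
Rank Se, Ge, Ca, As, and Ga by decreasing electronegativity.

Ca is in period 4, group 2; Ga is in period 4, group 13; Ge is in period 4, group 14; As is in period 4, group 15; Se is in period 4, group 16.
EN rises left→right (higher Z_eff, smaller atoms) and falls top→bottom (larger, more shielded atoms).
All lie in period 4, so electronegativity increases left to right.
So from highest to lowest: Se > As > Ge > Ga > Ca.

Se, As, Ge, Ga, Ca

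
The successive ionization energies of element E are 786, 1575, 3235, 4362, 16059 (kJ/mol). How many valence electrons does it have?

4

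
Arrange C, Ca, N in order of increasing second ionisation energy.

Ca, C, N

IE_2 is the cost of taking one more electron from the +1 cation: C⁺ still has 3 valence electrons; Ca⁺ still has 1 valence electron; N⁺ still has 4 valence electrons.
All are still removing valence electrons, so compare the +1 ions as you would atoms: IE_2 generally rises across a period (higher Z_eff) and falls down a group (larger shell), subject to the usual subshell exceptions.
Valence configurations: C⁺ [He]2s²2p¹, Ca⁺ [Ar]4s¹, N⁺ [He]2s²2p².
Tabulated IE_2 (kJ/mol): C 2353, Ca 1145, N 2856.
Hence IE_2: Ca < C < N.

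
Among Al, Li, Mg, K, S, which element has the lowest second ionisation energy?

Mg

After 1 electron has been removed, what remains? Al⁺ still has 2 valence electrons; Li⁺ is the bare [He] core; Mg⁺ still has 1 valence electron; K⁺ is the bare [Ar] core; S⁺ still has 5 valence electrons.
Core electrons are held far more tightly than valence electrons, so K and Li top the IE_2 order.
Valence configurations: Al⁺ [Ne]3s², Mg⁺ [Ne]3s¹, S⁺ [Ne]3s²3p³.
The numbers (kJ/mol): Al 1817, Li 7298, Mg 1451, K 3052, S 2252.
Hence IE_2: Mg < Al < S < K < Li.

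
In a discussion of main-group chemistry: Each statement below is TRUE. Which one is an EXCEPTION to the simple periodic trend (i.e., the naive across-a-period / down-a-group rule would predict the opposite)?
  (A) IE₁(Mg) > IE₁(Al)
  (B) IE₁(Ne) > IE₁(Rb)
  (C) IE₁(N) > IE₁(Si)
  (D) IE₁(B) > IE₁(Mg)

(A)

The general trend: first ionization energy increases across a period and decreases down a group.
(A) Mg (period 3, group 2) vs Al (period 3, group 13): the stated order contradicts the simple trend.
(B) Ne (period 2, group 18) vs Rb (period 5, group 1): the stated order agrees with the simple trend.
(C) N (period 2, group 15) vs Si (period 3, group 14): the stated order agrees with the simple trend.
(D) B (period 2, group 13) vs Mg (period 3, group 2): the stated order agrees with the simple trend.
The exception is (A): Al's single 3p electron is easier to remove than one from Mg's filled 3s².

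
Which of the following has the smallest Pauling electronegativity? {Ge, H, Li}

H is in period 1, group 1; Li is in period 2, group 1; Ge is in period 4, group 14.
Electronegativity increases across a period and decreases down a group, tracking effective nuclear charge and atomic size.
These span different periods and groups, so the two trends combine.
Ge > Li: period and group pull opposite ways; the across-period shift dominates (2.01 vs 0.98).
H > Ge: period and group pull opposite ways; the down-group shift dominates (2.20 vs 2.01).
For reference (Pauling): H 2.20, Li 0.98, Ge 2.01.
The smallest Pauling electronegativity among these belongs to Li.

Li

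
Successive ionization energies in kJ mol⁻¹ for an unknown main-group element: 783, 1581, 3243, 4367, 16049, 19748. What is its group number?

Look for the largest jump between consecutive ionization energies: IE5/IE4 ≈ 3.7, far larger than any earlier ratio.
That jump marks the point where a core electron is being removed. So the atom has 4 valence electrons.
A main-group element with 4 valence electrons is in group 14.

Group 14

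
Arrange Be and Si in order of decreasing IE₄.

Be > Si

After 3 electrons have been removed, what remains? Be³⁺ is already 1 electron into the core; Si³⁺ still has 1 valence electron.
Core electrons are held far more tightly than valence electrons, so Be tops the IE_4 order.
The numbers (kJ/mol): Be 21007, Si 4356.
Overall IE_4 order: Si < Be.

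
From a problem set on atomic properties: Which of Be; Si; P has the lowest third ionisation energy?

P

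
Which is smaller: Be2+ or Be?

Forming Be2+ removes 2 electrons from Be. Fewer electrons for the same nuclear charge means less shielding and a higher Z_eff on the remaining electrons, and for main-group metals the entire outer shell is lost.
A cation is smaller than its parent atom: Be2+ < Be.

Be2+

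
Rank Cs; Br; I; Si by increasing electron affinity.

Cs < Si < I < Br

Si is in period 3, group 14; Br is in period 4, group 17; I is in period 5, group 17; Cs is in period 6, group 1.
Atoms with high Z_eff and room in the valence shell (especially the halogens) have the most exothermic electron affinities.
These span different periods and groups, so the two trends combine.
Si > Cs: both effects reinforce here, so Si is clearly the higher of the two.
I > Si: the two effects oppose for this pair; the across-period effect wins (295 vs 134 kJ/mol).
Br > I: Br sits above I in group 17, so the down-group effect alone puts Br higher.
Approximate values (kJ/mol): Si 134, Br 325, I 295, Cs 46.
So from lowest to highest: Cs < Si < I < Br.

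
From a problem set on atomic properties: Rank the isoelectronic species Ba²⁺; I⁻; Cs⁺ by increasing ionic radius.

Ba²⁺ < Cs⁺ < I⁻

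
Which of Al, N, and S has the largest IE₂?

IE_2 is the cost of taking one more electron from the +1 cation: Al⁺ still has 2 valence electrons; N⁺ still has 4 valence electrons; S⁺ still has 5 valence electrons.
All are still removing valence electrons, so compare the +1 ions as you would atoms: IE_2 generally rises across a period (higher Z_eff) and falls down a group (larger shell), subject to the usual subshell exceptions.
Valence configurations: Al⁺ [Ne]3s², N⁺ [He]2s²2p², S⁺ [Ne]3s²3p³.
The numbers (kJ/mol): Al 1817, N 2856, S 2252.
Hence IE_2: Al < S < N.

N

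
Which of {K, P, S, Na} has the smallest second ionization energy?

P

After 1 electron has been removed, what remains? K⁺ is the bare [Ar] core; P⁺ still has 4 valence electrons; S⁺ still has 5 valence electrons; Na⁺ is the bare [Ne] core.
Breaking into a closed-shell core is much more expensive than removing a leftover valence electron — K and Na have the largest IE_2 here.
Valence configurations: P⁺ [Ne]3s²3p², S⁺ [Ne]3s²3p³.
The numbers (kJ/mol): K 3052, P 1907, S 2252, Na 4562.
Putting it together, IE_2: P < S < K < Na.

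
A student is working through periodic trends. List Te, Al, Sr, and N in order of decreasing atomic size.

N is in period 2, group 15; Al is in period 3, group 13; Sr is in period 5, group 2; Te is in period 5, group 16.
Atomic radius shrinks across a period as nuclear charge pulls the same shell inward, and grows down a group as new shells are added.
These span different periods and groups, so the two trends combine.
Al > N: relative to N, both the across-period and down-group shifts push Al's atomic radius up.
Te > Al: period and group pull opposite ways; the down-group shift dominates (136 vs 126 pm).
Sr > Te: both are in period 5; the period trend gives Sr the larger value.
Approximate values (pm): N 71, Al 126, Sr 185, Te 136.
So from largest to smallest: Sr > Te > Al > N.

Sr, Te, Al, N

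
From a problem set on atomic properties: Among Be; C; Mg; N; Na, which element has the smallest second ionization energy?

Mg

IE_2 is the cost of taking one more electron from the +1 cation: Be⁺ still has 1 valence electron; C⁺ still has 3 valence electrons; Mg⁺ still has 1 valence electron; N⁺ still has 4 valence electrons; Na⁺ is the bare [Ne] core.
Pulling an electron out of a noble-gas core costs far more than removing a remaining valence electron, so Na sits at the high end of IE_2.
Valence configurations: Be⁺ [He]2s¹, C⁺ [He]2s²2p¹, Mg⁺ [Ne]3s¹, N⁺ [He]2s²2p².
Approximate IE_2 values (kJ/mol): Be 1757, C 2353, Mg 1451, N 2856, Na 4562.
Overall IE_2 order: Mg < Be < C < N < Na.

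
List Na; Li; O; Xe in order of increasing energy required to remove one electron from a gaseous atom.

Li is in period 2, group 1; O is in period 2, group 16; Na is in period 3, group 1; Xe is in period 5, group 18.
Across a period the outer electron is held more tightly (higher IE₁); down a group it sits in a higher shell, more shielded, and comes off more easily.
These span different periods and groups, so the two trends combine.
Li > Na: they share group 1; the group trend gives Li the larger value.
Xe > Li: period and group pull opposite ways; the across-period shift dominates (1170 vs 520 kJ/mol).
O > Xe: period and group pull opposite ways; the down-group shift dominates (1314 vs 1170 kJ/mol).
Approximate values (kJ/mol): Li 520, O 1314, Na 496, Xe 1170.
So from lowest to highest: Na < Li < Xe < O.

Na < Li < Xe < O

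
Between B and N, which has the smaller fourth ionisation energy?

Consider each +3 ion: B³⁺ is the bare [He] core; N³⁺ still has 2 valence electrons.
Pulling an electron out of a noble-gas core costs far more than removing a remaining valence electron, so B sits at the high end of IE_4.
Approximate IE_4 values (kJ/mol): B 25026, N 7475.
Overall IE_4 order: N < B.

N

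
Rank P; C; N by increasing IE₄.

After 3 electrons have been removed, what remains? P³⁺ still has 2 valence electrons; C³⁺ still has 1 valence electron; N³⁺ still has 2 valence electrons.
All are still removing valence electrons, so compare the +3 ions as you would atoms: IE_4 generally rises across a period (higher Z_eff) and falls down a group (larger shell), subject to the usual subshell exceptions.
Valence configurations: P³⁺ [Ne]3s², C³⁺ [He]2s¹, N³⁺ [He]2s².
The numbers (kJ/mol): P 4964, C 6223, N 7475.
Overall IE_4 order: P < C < N.

P < C < N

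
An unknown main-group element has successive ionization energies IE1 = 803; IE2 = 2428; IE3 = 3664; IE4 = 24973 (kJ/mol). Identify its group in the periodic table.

Group 13

Look for the largest jump between consecutive ionization energies: IE4/IE3 ≈ 6.8, far larger than any earlier ratio.
That jump marks the point where a core electron is being removed. So the atom has 3 valence electrons.
A main-group element with 3 valence electrons is in group 13.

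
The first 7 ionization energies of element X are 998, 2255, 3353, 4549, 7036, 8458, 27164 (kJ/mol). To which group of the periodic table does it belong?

Group 16

Look for the largest jump between consecutive ionization energies: IE7/IE6 ≈ 3.2, far larger than any earlier ratio.
That jump marks the point where a core electron is being removed. So the atom has 6 valence electrons.
A main-group element with 6 valence electrons is in group 16.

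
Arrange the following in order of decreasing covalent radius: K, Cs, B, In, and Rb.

B is in period 2, group 13; K is in period 4, group 1; Rb is in period 5, group 1; In is in period 5, group 13; Cs is in period 6, group 1.
Moving right in a period, electrons are added to the same shell under a stronger nuclear pull, so atoms get smaller; moving down, a new shell is opened and atoms get larger.
Here both period and group differ, so the two effects have to be weighed against each other.
In > B: In sits below B in group 13, so the down-group effect alone puts In larger.
K > In: the two effects oppose for this pair; the across-period effect wins (196 vs 142 pm).
Rb > K: Rb sits below K in group 1, so the down-group effect alone puts Rb larger.
Cs > Rb: Cs sits below Rb in group 1, so the down-group effect alone puts Cs larger.
Approximate values (pm): B 85, K 196, Rb 210, In 142, Cs 232.
So from largest to smallest: Cs > Rb > K > In > B.

Cs > Rb > K > In > B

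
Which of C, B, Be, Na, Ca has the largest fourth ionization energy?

B

Consider each +3 ion: C³⁺ still has 1 valence electron; B³⁺ is the bare [He] core; Be³⁺ is already 1 electron into the core; Na³⁺ is already 2 electrons into the core; Ca³⁺ is already 1 electron into the core.
Pulling an electron out of a noble-gas core costs far more than removing a remaining valence electron, so Ca, Na, Be and B sit at the high end of IE_4.
The numbers (kJ/mol): C 6223, B 25026, Be 21007, Na 9543, Ca 6491.
So the fourth ionization energies run C < Ca < Na < Be < B.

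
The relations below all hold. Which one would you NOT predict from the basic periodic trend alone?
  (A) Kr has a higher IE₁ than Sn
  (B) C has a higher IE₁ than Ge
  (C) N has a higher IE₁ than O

(C)

The general trend: IE₁ increases across a period and decreases down a group.
(A) Kr (period 4, group 18) vs Sn (period 5, group 14): the stated order agrees with the simple trend.
(B) C (period 2, group 14) vs Ge (period 4, group 14): the stated order agrees with the simple trend.
(C) N (period 2, group 15) vs O (period 2, group 16): the stated order contradicts the simple trend.
The exception is (C): pairing an electron in O's 2p⁴ costs repulsion energy, so O ionizes more easily than half-filled N (2p³).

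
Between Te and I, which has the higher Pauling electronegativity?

I

Te is in period 5, group 16; I is in period 5, group 17.
Smaller atoms with higher effective nuclear charge are more electronegative.
All lie in period 5, so electronegativity increases left to right.
So I has the higher Pauling electronegativity (I > Te).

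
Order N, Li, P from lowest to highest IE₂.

P < N < Li

IE_2 is the cost of taking one more electron from the +1 cation: N⁺ still has 4 valence electrons; Li⁺ is the bare [He] core; P⁺ still has 4 valence electrons.
Pulling an electron out of a noble-gas core costs far more than removing a remaining valence electron, so Li sits at the high end of IE_2.
Valence configurations: N⁺ [He]2s²2p², P⁺ [Ne]3s²3p².
Approximate IE_2 values (kJ/mol): N 2856, Li 7298, P 1907.
So the second ionization energies run P < N < Li.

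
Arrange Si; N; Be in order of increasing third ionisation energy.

Si < N < Be

The third ionization energy removes an electron from the +2 ion. For each element: Si²⁺ still has 2 valence electrons; N²⁺ still has 3 valence electrons; Be²⁺ is the bare [He] core.
Core electrons are held far more tightly than valence electrons, so Be tops the IE_3 order.
Valence configurations: Si²⁺ [Ne]3s², N²⁺ [He]2s²2p¹.
Approximate IE_3 values (kJ/mol): Si 3232, N 4578, Be 14849.
Overall IE_3 order: Si < N < Be.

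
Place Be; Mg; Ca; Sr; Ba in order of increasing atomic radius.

Be is in period 2, group 2; Mg is in period 3, group 2; Ca is in period 4, group 2; Sr is in period 5, group 2; Ba is in period 6, group 2.
Radius decreases left→right (rising Z_eff, same n) and increases top→bottom (higher n).
All are in group 2, so atomic radius increases down the group.
So from smallest to largest: Be < Mg < Ca < Sr < Ba.

Be < Mg < Ca < Sr < Ba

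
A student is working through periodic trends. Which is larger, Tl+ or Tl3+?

Tl+

Both ions have Z = 81 protons, but Tl3+ has lost more electrons, so its remaining electrons feel a larger effective nuclear charge per electron and are pulled in more tightly.
Higher positive charge → smaller ion, so Tl+ > Tl3+.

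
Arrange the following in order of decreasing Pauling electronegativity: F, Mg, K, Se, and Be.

Be is in period 2, group 2; F is in period 2, group 17; Mg is in period 3, group 2; K is in period 4, group 1; Se is in period 4, group 16.
Atoms toward the upper right of the periodic table pull bonding electrons most strongly.
These span different periods and groups, so the two trends combine.
Mg > K: relative to K, both the across-period and down-group shifts push Mg's electronegativity up.
Be > Mg: they share group 2; the group trend gives Be the larger value.
Se > Be: the two effects oppose for this pair; the across-period effect wins (2.55 vs 1.57).
F > Se: both effects reinforce here, so F is clearly the higher of the two.
Tabulated electronegativity (Pauling): Be 1.57, F 3.98, Mg 1.31, K 0.82, Se 2.55.
So from highest to lowest: F > Se > Be > Mg > K.

F > Se > Be > Mg > K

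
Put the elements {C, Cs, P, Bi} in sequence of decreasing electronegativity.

C is in period 2, group 14; P is in period 3, group 15; Cs is in period 6, group 1; Bi is in period 6, group 15.
EN rises left→right (higher Z_eff, smaller atoms) and falls top→bottom (larger, more shielded atoms).
These span different periods and groups, so the two trends combine.
Bi > Cs: both are in period 6; the period trend gives Bi the larger value.
P > Bi: P sits above Bi in group 15, so the down-group effect alone puts P higher.
C > P: period and group pull opposite ways; the down-group shift dominates (2.55 vs 2.19).
Approximate values (Pauling): C 2.55, P 2.19, Cs 0.79, Bi 2.02.
So from highest to lowest: C > P > Bi > Cs.

C > P > Bi > Cs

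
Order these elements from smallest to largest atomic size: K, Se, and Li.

Li is in period 2, group 1; K is in period 4, group 1; Se is in period 4, group 16.
Atomic radius shrinks across a period as nuclear charge pulls the same shell inward, and grows down a group as new shells are added.
These span different periods and groups, so the two trends combine.
Li > Se: the two effects oppose for this pair; the across-period effect wins (133 vs 116 pm).
K > Li: they share group 1; the group trend gives K the larger value.
Approximate values (pm): Li 133, K 196, Se 116.
So from smallest to largest: Se < Li < K.

Se, Li, K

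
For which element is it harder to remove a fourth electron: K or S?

K

IE_4 is the cost of taking one more electron from the +3 cation: K³⁺ is already 2 electrons into the core; S³⁺ still has 3 valence electrons.
Breaking into a closed-shell core is much more expensive than removing a leftover valence electron — K has the largest IE_4 here.
The numbers (kJ/mol): K 5877, S 4556.
Putting it together, IE_4: S < K.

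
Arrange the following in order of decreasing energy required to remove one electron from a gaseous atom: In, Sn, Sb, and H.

H, Sb, Sn, In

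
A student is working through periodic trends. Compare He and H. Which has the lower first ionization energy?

IE₁ increases left→right with effective nuclear charge and decreases top→bottom as the valence shell moves farther out.
All lie in period 1, so first ionization energy increases left to right.
So H has the lower first ionization energy (H < He).

H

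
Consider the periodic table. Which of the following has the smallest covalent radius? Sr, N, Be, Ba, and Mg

N

Be is in period 2, group 2; N is in period 2, group 15; Mg is in period 3, group 2; Sr is in period 5, group 2; Ba is in period 6, group 2.
Atomic radius shrinks across a period as nuclear charge pulls the same shell inward, and grows down a group as new shells are added.
Neither a single period nor a single group — weigh both effects.
Be > N: both are in period 2; the period trend gives Be the larger value.
Mg > Be: they share group 2; the group trend gives Mg the larger value.
Sr > Mg: Sr sits below Mg in group 2, so the down-group effect alone puts Sr larger.
Ba > Sr: they share group 2; the group trend gives Ba the larger value.
Approximate values (pm): Be 102, N 71, Mg 139, Sr 185, Ba 196.
The smallest covalent radius among these belongs to N.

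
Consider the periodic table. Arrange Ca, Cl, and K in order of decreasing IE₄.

Ca > K > Cl

The fourth ionization energy removes an electron from the +3 ion. For each element: Ca³⁺ is already 1 electron into the core; Cl³⁺ still has 4 valence electrons; K³⁺ is already 2 electrons into the core.
Breaking into a closed-shell core is much more expensive than removing a leftover valence electron — K and Ca have the largest IE_4 here.
Tabulated IE_4 (kJ/mol): Ca 6491, Cl 5159, K 5877.
Putting it together, IE_4: Cl < K < Ca.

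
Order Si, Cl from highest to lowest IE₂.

The second ionization energy removes an electron from the +1 ion. For each element: Si⁺ still has 3 valence electrons; Cl⁺ still has 6 valence electrons.
All are still removing valence electrons, so compare the +1 ions as you would atoms: IE_2 generally rises across a period (higher Z_eff) and falls down a group (larger shell), subject to the usual subshell exceptions.
Valence configurations: Si⁺ [Ne]3s²3p¹, Cl⁺ [Ne]3s²3p⁴.
Approximate IE_2 values (kJ/mol): Si 1577, Cl 2298.
So the second ionization energies run Si < Cl.

Cl > Si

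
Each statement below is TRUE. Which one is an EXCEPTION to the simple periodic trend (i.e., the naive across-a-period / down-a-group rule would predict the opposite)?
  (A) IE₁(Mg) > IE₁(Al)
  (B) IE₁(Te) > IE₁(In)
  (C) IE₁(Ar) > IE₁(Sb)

(A)

The general trend: first ionisation energy increases across a period and decreases down a group.
(A) Mg (period 3, group 2) vs Al (period 3, group 13): the stated order contradicts the simple trend.
(B) Te (period 5, group 16) vs In (period 5, group 13): the stated order agrees with the simple trend.
(C) Ar (period 3, group 18) vs Sb (period 5, group 15): the stated order agrees with the simple trend.
The exception is (A): Al's single 3p electron is easier to remove than one from Mg's filled 3s².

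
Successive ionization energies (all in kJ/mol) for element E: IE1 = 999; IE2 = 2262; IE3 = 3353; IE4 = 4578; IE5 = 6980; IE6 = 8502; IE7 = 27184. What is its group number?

Look for the largest jump between consecutive ionization energies: IE7/IE6 ≈ 3.2, far larger than any earlier ratio.
That jump marks the point where a core electron is being removed. So the atom has 6 valence electrons.
A main-group element with 6 valence electrons is in group 16.

Group 16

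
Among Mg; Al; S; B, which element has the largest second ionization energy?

B

After 1 electron has been removed, what remains? Mg⁺ still has 1 valence electron; Al⁺ still has 2 valence electrons; S⁺ still has 5 valence electrons; B⁺ still has 2 valence electrons.
All are still removing valence electrons, so compare the +1 ions as you would atoms: IE_2 generally rises across a period (higher Z_eff) and falls down a group (larger shell), subject to the usual subshell exceptions.
Valence configurations: Mg⁺ [Ne]3s¹, Al⁺ [Ne]3s², S⁺ [Ne]3s²3p³, B⁺ [He]2s².
Tabulated IE_2 (kJ/mol): Mg 1451, Al 1817, S 2252, B 2427.
Overall IE_2 order: Mg < Al < S < B.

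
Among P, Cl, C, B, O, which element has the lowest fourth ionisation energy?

P

IE_4 is the cost of taking one more electron from the +3 cation: P³⁺ still has 2 valence electrons; Cl³⁺ still has 4 valence electrons; C³⁺ still has 1 valence electron; B³⁺ is the bare [He] core; O³⁺ still has 3 valence electrons.
Pulling an electron out of a noble-gas core costs far more than removing a remaining valence electron, so B sits at the high end of IE_4.
Valence configurations: P³⁺ [Ne]3s², Cl³⁺ [Ne]3s²3p², C³⁺ [He]2s¹, O³⁺ [He]2s²2p¹.
The numbers (kJ/mol): P 4964, Cl 5159, C 6223, B 25026, O 7469.
Hence IE_4: P < Cl < C < O < B.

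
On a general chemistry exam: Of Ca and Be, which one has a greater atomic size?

Ca

Be is in period 2, group 2; Ca is in period 4, group 2.
Across a period the added protons contract the valence shell; down a group each new principal shell makes the atom larger.
All are in group 2, so atomic radius increases down the group.
So Ca has the greater atomic size (Ca > Be).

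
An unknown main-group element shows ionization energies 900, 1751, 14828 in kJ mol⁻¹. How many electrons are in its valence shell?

Look for the largest jump between consecutive ionization energies: IE3/IE2 ≈ 8.5, far larger than any earlier ratio.
That jump marks the point where a core electron is being removed. So the atom has 2 valence electrons.

2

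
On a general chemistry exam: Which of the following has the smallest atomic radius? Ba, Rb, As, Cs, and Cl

Cl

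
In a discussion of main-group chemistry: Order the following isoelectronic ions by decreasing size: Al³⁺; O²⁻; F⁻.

O²⁻ > F⁻ > Al³⁺

All of these have 10 electrons, so size is governed by nuclear charge alone: the more protons, the stronger the pull on the same electron cloud, and the smaller the ion.
Nuclear charges: Al³⁺ (Z=13), F⁻ (Z=9), O²⁻ (Z=8).
Largest to smallest: O²⁻ > F⁻ > Al³⁺.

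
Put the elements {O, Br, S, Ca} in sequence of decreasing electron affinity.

O is in period 2, group 16; S is in period 3, group 16; Ca is in period 4, group 2; Br is in period 4, group 17.
Adding an electron releases more energy for atoms nearer the top right (short of the noble gases).
Here both period and group differ, so the two effects have to be weighed against each other.
O > Ca: both effects reinforce here, so O is clearly the higher of the two.
S > O: this pair runs against the simple trend — see the exception note.
Br > S: period and group pull opposite ways; the across-period shift dominates (325 vs 200 kJ/mol).
Note the exception: S has a higher electron affinity than O, contrary to the simple trend — the compact 2p subshell of O repels the added electron more than S's larger 3p does.
Tabulated electron affinity (kJ/mol): O 141, S 200, Ca 2, Br 325.
So from highest to lowest: Br > S > O > Ca.

Br > S > O > Ca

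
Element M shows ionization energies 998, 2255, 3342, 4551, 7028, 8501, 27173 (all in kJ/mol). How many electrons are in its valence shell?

6

Look for the largest jump between consecutive ionization energies: IE7/IE6 ≈ 3.2, far larger than any earlier ratio.
That jump marks the point where a core electron is being removed. So the atom has 6 valence electrons.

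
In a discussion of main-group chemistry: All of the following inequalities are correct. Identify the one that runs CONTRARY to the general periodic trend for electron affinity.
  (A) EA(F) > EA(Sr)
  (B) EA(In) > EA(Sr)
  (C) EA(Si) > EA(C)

(C)

The general trend: electron affinity increases across a period and decreases down a group.
(A) F (period 2, group 17) vs Sr (period 5, group 2): the stated order agrees with the simple trend.
(B) In (period 5, group 13) vs Sr (period 5, group 2): the stated order agrees with the simple trend.
(C) Si (period 3, group 14) vs C (period 2, group 14): the stated order contradicts the simple trend.
The exception is (C): Si's larger, more diffuse 3p orbitals accept an added electron slightly more readily than C's compact 2p.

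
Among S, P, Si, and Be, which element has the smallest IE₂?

Si

IE_2 is the cost of taking one more electron from the +1 cation: S⁺ still has 5 valence electrons; P⁺ still has 4 valence electrons; Si⁺ still has 3 valence electrons; Be⁺ still has 1 valence electron.
All are still removing valence electrons, so compare the +1 ions as you would atoms: IE_2 generally rises across a period (higher Z_eff) and falls down a group (larger shell), subject to the usual subshell exceptions.
Valence configurations: S⁺ [Ne]3s²3p³, P⁺ [Ne]3s²3p², Si⁺ [Ne]3s²3p¹, Be⁺ [He]2s¹.
The numbers (kJ/mol): S 2252, P 1907, Si 1577, Be 1757.
Overall IE_2 order: Si < Be < P < S.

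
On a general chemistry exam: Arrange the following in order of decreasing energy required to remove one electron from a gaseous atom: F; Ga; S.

F is in period 2, group 17; S is in period 3, group 16; Ga is in period 4, group 13.
First ionization energy rises across a period (greater Z_eff holds electrons more tightly) and falls down a group (valence electrons are farther from the nucleus).
Neither a single period nor a single group — weigh both effects.
S > Ga: both effects reinforce here, so S is clearly the higher of the two.
F > S: relative to S, both the across-period and down-group shifts push F's first ionization energy up.
For reference (kJ/mol): F 1681, S 1000, Ga 579.
So from highest to lowest: F > S > Ga.

F, S, Ga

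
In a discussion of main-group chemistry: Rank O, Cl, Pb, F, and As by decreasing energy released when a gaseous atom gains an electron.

Cl, F, O, As, Pb

O is in period 2, group 16; F is in period 2, group 17; Cl is in period 3, group 17; As is in period 4, group 15; Pb is in period 6, group 14.
Electron affinity generally becomes more exothermic across a period toward the halogens and less exothermic down a group.
These span different periods and groups, so the two trends combine.
As > Pb: relative to Pb, both the across-period and down-group shifts push As's electron affinity up.
O > As: relative to As, both the across-period and down-group shifts push O's electron affinity up.
F > O: F lies to the right of O in period 2, so the across-period effect alone puts F higher.
Cl > F: this pair runs against the simple trend — see the exception note.
Note the exception: Cl has a higher electron affinity than F, contrary to the simple trend — F's small 2p subshell makes the incoming electron feel strong e⁻–e⁻ repulsion, so Cl actually releases more energy on gaining an electron.
Approximate values (kJ/mol): O 141, F 328, Cl 349, As 78, Pb 35.
So from highest to lowest: Cl > F > O > As > Pb.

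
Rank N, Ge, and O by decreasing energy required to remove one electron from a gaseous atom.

N > O > Ge

N is in period 2, group 15; O is in period 2, group 16; Ge is in period 4, group 14.
First ionization energy rises across a period (greater Z_eff holds electrons more tightly) and falls down a group (valence electrons are farther from the nucleus).
These span different periods and groups, so the two trends combine.
O > Ge: relative to Ge, both the across-period and down-group shifts push O's first ionization energy up.
N > O: this pair runs against the simple trend — see the exception note.
Note the exception: N has a higher first ionization energy than O, contrary to the simple trend — pairing an electron in O's 2p⁴ costs repulsion energy, so O ionizes more easily than half-filled N (2p³).
For reference (kJ/mol): N 1402, O 1314, Ge 762.
So from highest to lowest: N > O > Ge.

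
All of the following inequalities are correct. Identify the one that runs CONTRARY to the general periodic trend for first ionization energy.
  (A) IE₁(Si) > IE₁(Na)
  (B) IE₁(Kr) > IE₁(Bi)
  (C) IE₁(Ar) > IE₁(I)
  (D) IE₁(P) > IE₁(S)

(D)

The general trend: first ionization energy increases across a period and decreases down a group.
(A) Si (period 3, group 14) vs Na (period 3, group 1): the stated order agrees with the simple trend.
(B) Kr (period 4, group 18) vs Bi (period 6, group 15): the stated order agrees with the simple trend.
(C) Ar (period 3, group 18) vs I (period 5, group 17): the stated order agrees with the simple trend.
(D) P (period 3, group 15) vs S (period 3, group 16): the stated order contradicts the simple trend.
The exception is (D): S (3p⁴) ionizes more easily than half-filled P (3p³) because the paired 3p electron in S is pushed out by e⁻–e⁻ repulsion.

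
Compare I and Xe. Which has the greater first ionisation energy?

Removing the outermost electron gets harder across a period and easier down a group.
All lie in period 5, so first ionization energy increases left to right.
So Xe has the greater first ionisation energy (Xe > I).

Xe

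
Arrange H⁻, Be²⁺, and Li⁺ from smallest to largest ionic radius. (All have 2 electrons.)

All of these have 2 electrons, so size is governed by nuclear charge alone: the more protons, the stronger the pull on the same electron cloud, and the smaller the ion.
Nuclear charges: Be²⁺ (Z=4), Li⁺ (Z=3), H⁻ (Z=1).
Smallest to largest: Be²⁺ < Li⁺ < H⁻.

Be²⁺ < Li⁺ < H⁻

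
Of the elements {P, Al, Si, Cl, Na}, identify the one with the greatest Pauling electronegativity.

Cl

Na is in period 3, group 1; Al is in period 3, group 13; Si is in period 3, group 14; P is in period 3, group 15; Cl is in period 3, group 17.
Electronegativity increases across a period and decreases down a group, tracking effective nuclear charge and atomic size.
All lie in period 3, so electronegativity increases left to right.
The greatest Pauling electronegativity among these belongs to Cl.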